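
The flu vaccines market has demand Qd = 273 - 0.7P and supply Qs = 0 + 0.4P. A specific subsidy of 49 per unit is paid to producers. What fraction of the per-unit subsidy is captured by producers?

Pre-subsidy: 273 - 0.7P = 0 + 0.4P gives P* = 2730/11, Q* = 1092/11.
With the subsidy, sellers receive Ps = Pb + 49 for each unit, where Pb is the price buyers pay.
Supply in terms of Pb becomes Qs = 0 + 0.4(Pb + 49) = 19.6 + 0.4Pb. Setting this equal to demand: 273 - 0.7Pb = 19.6 + 0.4Pb, so Pb = 2534/11.
Sellers receive Ps = 2534/11 + 49 = 3073/11; Q' = 273 − 0.7·(2534/11) = 6146/55.
Buyers' price falls by P* − Pb = 2730/11 − 2534/11 = 196/11; sellers' price rises by Ps − P* = 3073/11 − 2730/11 = 343/11.
So producers capture (343/11)/49 = 7/11 of each unit of subsidy.

Producer share = 7/11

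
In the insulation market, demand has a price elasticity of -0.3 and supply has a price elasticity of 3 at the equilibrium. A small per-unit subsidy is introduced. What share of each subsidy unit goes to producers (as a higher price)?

For a small subsidy around the equilibrium, the benefit split depends on the relative slopes, which at a point are proportional to the elasticities.
Buyer share = εs/(εs + |εd|) = 3/(3 + 0.3) = 10/11; seller share = |εd|/(εs + |εd|) = 1/11.
So producers capture 1/11 of the subsidy.

Producer share = 1/11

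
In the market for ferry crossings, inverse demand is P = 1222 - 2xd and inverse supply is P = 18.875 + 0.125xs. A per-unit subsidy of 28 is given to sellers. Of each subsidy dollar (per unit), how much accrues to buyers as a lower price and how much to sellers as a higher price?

Pre-subsidy: 1222 - 2x = 18.875 + 0.125x gives x* = 9625/17 and P* = 1524/17.
With the subsidy, sellers receive Ps = Pb + 28 for each unit, where Pb is the price buyers pay.
On the curves, Pb = 1222 - 2x and Ps = 18.875 + 0.125x; the wedge Ps − Pb = 28 gives 18.875 + 0.125x − (1222 - 2x) = 28, so x' = 9849/17.
Then Pb = 1222 − 2·(9849/17) = 1076/17 and Ps = 18.875 + 0.125·(9849/17) = 1552/17.
Buyers' price falls by P* − Pb = 1524/17 − 1076/17 = 448/17; sellers' price rises by Ps − P* = 1552/17 − 1524/17 = 28/17.

Buyers gain 448/17 per unit; sellers gain 28/17 per unit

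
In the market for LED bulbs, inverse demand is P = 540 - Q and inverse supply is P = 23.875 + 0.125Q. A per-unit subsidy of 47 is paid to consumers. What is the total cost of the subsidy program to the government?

Government cost = 211735/9

Pre-subsidy: 540 - Q = 23.875 + 0.125Q gives Q* = 4129/9 and P* = 731/9.
With the rebate, buyers effectively pay Pb = Ps − 47, where Ps is the price sellers receive.
On the curves, Pb = 540 - Q and Ps = 23.875 + 0.125Q; the wedge Ps − Pb = 47 gives 23.875 + 0.125Q − (540 - Q) = 47, so Q' = 4505/9.
Then Pb = 540 − 1·(4505/9) = 355/9 and Ps = 23.875 + 0.125·(4505/9) = 778/9.
Government outlay = subsidy × quantity = 47 × 4505/9 = 211735/9.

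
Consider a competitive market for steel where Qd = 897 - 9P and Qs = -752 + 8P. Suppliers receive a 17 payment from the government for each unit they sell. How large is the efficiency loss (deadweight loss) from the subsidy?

Pre-subsidy: 897 - 9P = -752 + 8P gives P* = 97, Q* = 24.
With the subsidy, sellers receive Ps = Pb + 17 for each unit, where Pb is the price buyers pay.
Supply in terms of Pb becomes Qs = -752 + 8(Pb + 17) = -616 + 8Pb. Setting this equal to demand: 897 - 9Pb = -616 + 8Pb, so Pb = 89.
Sellers receive Ps = 89 + 17 = 106; Q' = 897 − 9·89 = 96.
The subsidy expands output by 96 − 24 = 72 past the efficient level; on those units the gap between marginal cost and willingness to pay runs from 0 up to 17.
DWL = ½ × 17 × 72 = 612.

Deadweight loss = 612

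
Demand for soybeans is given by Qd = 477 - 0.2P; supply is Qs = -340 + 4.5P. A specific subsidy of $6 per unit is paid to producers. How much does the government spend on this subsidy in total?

Government cost = 125034/47

Pre-subsidy: 477 - 0.2P = -340 + 4.5P gives P* = 8170/47, Q* = 20785/47.
With the subsidy, sellers receive Ps = Pb + 6 for each unit, where Pb is the price buyers pay.
Supply in terms of Pb becomes Qs = -340 + 4.5(Pb + 6) = -313 + 4.5Pb. Setting this equal to demand: 477 - 0.2Pb = -313 + 4.5Pb, so Pb = 7900/47.
Sellers receive Ps = 7900/47 + 6 = 8182/47; Q' = 477 − 0.2·(7900/47) = 20839/47.
Government outlay = subsidy × quantity = 6 × 20839/47 = 125034/47.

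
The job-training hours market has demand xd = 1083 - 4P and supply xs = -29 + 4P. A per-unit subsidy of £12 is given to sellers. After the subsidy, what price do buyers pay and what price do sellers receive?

Pre-subsidy: 1083 - 4P = -29 + 4P gives P* = 139, x* = 527.
With the subsidy, sellers receive Ps = Pb + 12 for each unit, where Pb is the price buyers pay.
Supply in terms of Pb becomes xs = -29 + 4(Pb + 12) = 19 + 4Pb. Setting this equal to demand: 1083 - 4Pb = 19 + 4Pb, so Pb = 133.
Sellers receive Ps = 133 + 12 = 145; x' = 1083 − 4·133 = 551.

Buyers pay £133; sellers receive £145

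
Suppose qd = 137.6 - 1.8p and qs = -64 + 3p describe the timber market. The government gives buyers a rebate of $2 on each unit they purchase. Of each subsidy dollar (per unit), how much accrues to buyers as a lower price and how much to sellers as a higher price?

Pre-subsidy: 137.6 - 1.8p = -64 + 3p gives p* = 42, q* = 62.
With the rebate, buyers effectively pay pb = ps − 2, where ps is the price sellers receive.
Demand in terms of ps becomes qd = 137.6 − 1.8(ps − 2) = 141.2 - 1.8ps. Setting this equal to supply: 141.2 - 1.8ps = -64 + 3ps, so ps = 42.75.
Buyers pay pb = 42.75 − 2 = 40.75; q' = -64 + 3·42.75 = 64.25.
Buyers' price falls by p* − pb = 42 − 40.75 = 1.25; sellers' price rises by ps − p* = 42.75 − 42 = 0.75.

Buyers gain $1.25 per unit; sellers gain $0.75 per unit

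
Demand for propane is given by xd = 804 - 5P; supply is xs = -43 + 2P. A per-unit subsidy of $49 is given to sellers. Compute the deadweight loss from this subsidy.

Pre-subsidy: 804 - 5P = -43 + 2P gives P* = 121, x* = 199.
With the subsidy, sellers receive Ps = Pb + 49 for each unit, where Pb is the price buyers pay.
Supply in terms of Pb becomes xs = -43 + 2(Pb + 49) = 55 + 2Pb. Setting this equal to demand: 804 - 5Pb = 55 + 2Pb, so Pb = 107.
Sellers receive Ps = 107 + 49 = 156; x' = 804 − 5·107 = 269.
The subsidy expands output by 269 − 199 = 70 past the efficient level; on those units the gap between marginal cost and willingness to pay runs from 0 up to 49.
DWL = ½ × 49 × 70 = 1715.

Deadweight loss = $1715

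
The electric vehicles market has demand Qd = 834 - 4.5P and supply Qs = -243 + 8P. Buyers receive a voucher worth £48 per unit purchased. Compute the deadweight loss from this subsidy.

Pre-subsidy: 834 - 4.5P = -243 + 8P gives P* = 86.16, Q* = 446.28.
With the rebate, buyers effectively pay Pb = Ps − 48, where Ps is the price sellers receive.
Demand in terms of Ps becomes Qd = 834 − 4.5(Ps − 48) = 1050 - 4.5Ps. Setting this equal to supply: 1050 - 4.5Ps = -243 + 8Ps, so Ps = 103.44.
Buyers pay Pb = 103.44 − 48 = 55.44; Q' = -243 + 8·103.44 = 584.52.
The subsidy expands output by 584.52 − 446.28 = 138.24 past the efficient level; on those units the gap between marginal cost and willingness to pay runs from 0 up to 48.
DWL = ½ × 48 × 138.24 = 3317.76.

Deadweight loss = £3317.76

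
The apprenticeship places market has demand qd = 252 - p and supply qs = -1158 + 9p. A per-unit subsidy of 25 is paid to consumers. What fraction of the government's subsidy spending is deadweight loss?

DWL / government spending = 15/178

Pre-subsidy: 252 - p = -1158 + 9p gives p* = 141, q* = 111.
With the rebate, buyers effectively pay pb = ps − 25, where ps is the price sellers receive.
Demand in terms of ps becomes qd = 252 − 1(ps − 25) = 277 - ps. Setting this equal to supply: 277 - ps = -1158 + 9ps, so ps = 143.5.
Buyers pay pb = 143.5 − 25 = 118.5; q' = -1158 + 9·143.5 = 133.5.
ΔCS = ½(111 + 133.5)(141 − 118.5) = 2750.625; ΔPS = ½(111 + 133.5)(143.5 − 141) = 305.625.
Government spending = 25 × 133.5 = 3337.5.
DWL = ½ × 25 × (133.5 − 111) = 281.25; fraction = 281.25 / 3337.5 = 15/178.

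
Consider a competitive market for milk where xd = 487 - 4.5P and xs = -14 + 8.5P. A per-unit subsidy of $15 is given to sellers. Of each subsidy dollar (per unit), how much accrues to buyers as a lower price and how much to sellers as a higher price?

Buyers gain 255/26 per unit; sellers gain 135/26 per unit

Pre-subsidy: 487 - 4.5P = -14 + 8.5P gives P* = 501/13, x* = 8153/26.
With the subsidy, sellers receive Ps = Pb + 15 for each unit, where Pb is the price buyers pay.
Supply in terms of Pb becomes xs = -14 + 8.5(Pb + 15) = 113.5 + 8.5Pb. Setting this equal to demand: 487 - 4.5Pb = 113.5 + 8.5Pb, so Pb = 747/26.
Sellers receive Ps = 747/26 + 15 = 1137/26; x' = 487 − 4.5·(747/26) = 18601/52.
Buyers' price falls by P* − Pb = 501/13 − 747/26 = 255/26; sellers' price rises by Ps − P* = 1137/26 − 501/13 = 135/26.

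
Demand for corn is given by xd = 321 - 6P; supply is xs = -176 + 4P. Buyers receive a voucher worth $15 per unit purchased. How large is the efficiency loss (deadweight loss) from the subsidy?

Pre-subsidy: 321 - 6P = -176 + 4P gives P* = 49.7, x* = 22.8.
With the rebate, buyers effectively pay Pb = Ps − 15, where Ps is the price sellers receive.
Demand in terms of Ps becomes xd = 321 − 6(Ps − 15) = 411 - 6Ps. Setting this equal to supply: 411 - 6Ps = -176 + 4Ps, so Ps = 58.7.
Buyers pay Pb = 58.7 − 15 = 43.7; x' = -176 + 4·58.7 = 58.8.
The subsidy expands output by 58.8 − 22.8 = 36 past the efficient level; on those units the gap between marginal cost and willingness to pay runs from 0 up to 15.
DWL = ½ × 15 × 36 = 270.

Deadweight loss = $270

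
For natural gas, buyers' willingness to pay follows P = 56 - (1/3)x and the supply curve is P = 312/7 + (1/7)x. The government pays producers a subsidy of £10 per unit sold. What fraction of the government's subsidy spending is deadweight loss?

DWL / government spending = 7/30

Pre-subsidy: 56 - (1/3)x = 312/7 + (1/7)x gives x* = 24 and P* = 48.
With the subsidy, sellers receive Ps = Pb + 10 for each unit, where Pb is the price buyers pay.
On the curves, Pb = 56 - (1/3)x and Ps = 312/7 + (1/7)x; the wedge Ps − Pb = 10 gives 312/7 + (1/7)x − (56 - (1/3)x) = 10, so x' = 45.
Then Pb = 56 − (1/3)·45 = 41 and Ps = 312/7 + (1/7)·45 = 51.
ΔCS = ½(24 + 45)(48 − 41) = 241.5; ΔPS = ½(24 + 45)(51 − 48) = 103.5.
Government spending = 10 × 45 = 450.
DWL = ½ × 10 × (45 − 24) = 105; fraction = 105 / 450 = 7/30.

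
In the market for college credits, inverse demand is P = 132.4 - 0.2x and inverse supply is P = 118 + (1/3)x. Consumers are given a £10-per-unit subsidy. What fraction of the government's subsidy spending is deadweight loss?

DWL / government spending = 25/122

Pre-subsidy: 132.4 - 0.2x = 118 + (1/3)x gives x* = 27 and P* = 127.
With the rebate, buyers effectively pay Pb = Ps − 10, where Ps is the price sellers receive.
On the curves, Pb = 132.4 - 0.2x and Ps = 118 + (1/3)x; the wedge Ps − Pb = 10 gives 118 + (1/3)x − (132.4 - 0.2x) = 10, so x' = 45.75.
Then Pb = 132.4 − 0.2·45.75 = 123.25 and Ps = 118 + (1/3)·45.75 = 133.25.
ΔCS = ½(27 + 45.75)(127 − 123.25) = 136.40625; ΔPS = ½(27 + 45.75)(133.25 − 127) = 227.34375.
Government spending = 10 × 45.75 = 457.5.
DWL = ½ × 10 × (45.75 − 27) = 93.75; fraction = 93.75 / 457.5 = 25/122.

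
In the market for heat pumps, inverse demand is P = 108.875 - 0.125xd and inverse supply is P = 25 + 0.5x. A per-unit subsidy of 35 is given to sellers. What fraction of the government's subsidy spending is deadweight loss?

DWL / government spending = 140/951

Pre-subsidy: 108.875 - 0.125x = 25 + 0.5x gives x* = 134.2 and P* = 92.1.
With the subsidy, sellers receive Ps = Pb + 35 for each unit, where Pb is the price buyers pay.
On the curves, Pb = 108.875 - 0.125x and Ps = 25 + 0.5x; the wedge Ps − Pb = 35 gives 25 + 0.5x − (108.875 - 0.125x) = 35, so x' = 190.2.
Then Pb = 108.875 − 0.125·190.2 = 85.1 and Ps = 25 + 0.5·190.2 = 120.1.
ΔCS = ½(134.2 + 190.2)(92.1 − 85.1) = 1135.4; ΔPS = ½(134.2 + 190.2)(120.1 − 92.1) = 4541.6.
Government spending = 35 × 190.2 = 6657.
DWL = ½ × 35 × (190.2 − 134.2) = 980; fraction = 980 / 6657 = 140/951.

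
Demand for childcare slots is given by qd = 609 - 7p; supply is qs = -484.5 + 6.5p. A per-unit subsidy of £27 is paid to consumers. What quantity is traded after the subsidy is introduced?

Pre-subsidy: 609 - 7p = -484.5 + 6.5p gives p* = 81, q* = 42.
With the rebate, buyers effectively pay pb = ps − 27, where ps is the price sellers receive.
Demand in terms of ps becomes qd = 609 − 7(ps − 27) = 798 - 7ps. Setting this equal to supply: 798 - 7ps = -484.5 + 6.5ps, so ps = 95.
Buyers pay pb = 95 − 27 = 68; q' = -484.5 + 6.5·95 = 133.

q' = 133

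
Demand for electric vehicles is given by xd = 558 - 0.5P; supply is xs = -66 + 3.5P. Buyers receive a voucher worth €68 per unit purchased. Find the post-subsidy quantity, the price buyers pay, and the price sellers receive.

x' = 509.75; buyers pay €96.5; sellers receive €164.5

Pre-subsidy: 558 - 0.5P = -66 + 3.5P gives P* = 156, x* = 480.
With the rebate, buyers effectively pay Pb = Ps − 68, where Ps is the price sellers receive.
Demand in terms of Ps becomes xd = 558 − 0.5(Ps − 68) = 592 - 0.5Ps. Setting this equal to supply: 592 - 0.5Ps = -66 + 3.5Ps, so Ps = 164.5.
Buyers pay Pb = 164.5 − 68 = 96.5; x' = -66 + 3.5·164.5 = 509.75.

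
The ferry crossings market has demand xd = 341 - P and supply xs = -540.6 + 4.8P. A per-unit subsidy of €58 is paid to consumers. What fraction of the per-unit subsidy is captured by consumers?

Pre-subsidy: 341 - P = -540.6 + 4.8P gives P* = 152, x* = 189.
With the rebate, buyers effectively pay Pb = Ps − 58, where Ps is the price sellers receive.
Demand in terms of Ps becomes xd = 341 − 1(Ps − 58) = 399 - Ps. Setting this equal to supply: 399 - Ps = -540.6 + 4.8Ps, so Ps = 162.
Buyers pay Pb = 162 − 58 = 104; x' = -540.6 + 4.8·162 = 237.
Buyers' price falls by P* − Pb = 152 − 104 = 48; sellers' price rises by Ps − P* = 162 − 152 = 10.
So consumers capture 48/58 = 24/29 of each unit of subsidy.

Consumer share = 24/29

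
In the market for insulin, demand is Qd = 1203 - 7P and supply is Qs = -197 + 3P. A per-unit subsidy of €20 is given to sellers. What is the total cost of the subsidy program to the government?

Pre-subsidy: 1203 - 7P = -197 + 3P gives P* = 140, Q* = 223.
With the subsidy, sellers receive Ps = Pb + 20 for each unit, where Pb is the price buyers pay.
Supply in terms of Pb becomes Qs = -197 + 3(Pb + 20) = -137 + 3Pb. Setting this equal to demand: 1203 - 7Pb = -137 + 3Pb, so Pb = 134.
Sellers receive Ps = 134 + 20 = 154; Q' = 1203 − 7·134 = 265.
Government outlay = subsidy × quantity = 20 × 265 = 5300.

Government cost = €5300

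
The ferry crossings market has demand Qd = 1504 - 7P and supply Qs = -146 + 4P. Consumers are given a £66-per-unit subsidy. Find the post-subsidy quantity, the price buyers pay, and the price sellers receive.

Pre-subsidy: 1504 - 7P = -146 + 4P gives P* = 150, Q* = 454.
With the rebate, buyers effectively pay Pb = Ps − 66, where Ps is the price sellers receive.
Demand in terms of Ps becomes Qd = 1504 − 7(Ps − 66) = 1966 - 7Ps. Setting this equal to supply: 1966 - 7Ps = -146 + 4Ps, so Ps = 192.
Buyers pay Pb = 192 − 66 = 126; Q' = -146 + 4·192 = 622.

Q' = 622; buyers pay £126; sellers receive £192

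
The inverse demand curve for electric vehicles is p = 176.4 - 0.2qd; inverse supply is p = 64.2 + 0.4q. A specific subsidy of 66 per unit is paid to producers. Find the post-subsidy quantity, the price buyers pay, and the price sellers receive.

q' = 297; buyers pay 117; sellers receive 183

Pre-subsidy: 176.4 - 0.2q = 64.2 + 0.4q gives q* = 187 and p* = 139.
With the subsidy, sellers receive ps = pb + 66 for each unit, where pb is the price buyers pay.
On the curves, pb = 176.4 - 0.2q and ps = 64.2 + 0.4q; the wedge ps − pb = 66 gives 64.2 + 0.4q − (176.4 - 0.2q) = 66, so q' = 297.
Then pb = 176.4 − 0.2·297 = 117 and ps = 64.2 + 0.4·297 = 183.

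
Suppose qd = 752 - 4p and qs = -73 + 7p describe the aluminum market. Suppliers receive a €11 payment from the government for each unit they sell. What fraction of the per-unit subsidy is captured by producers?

Producer share = 4/11

Pre-subsidy: 752 - 4p = -73 + 7p gives p* = 75, q* = 452.
With the subsidy, sellers receive ps = pb + 11 for each unit, where pb is the price buyers pay.
Supply in terms of pb becomes qs = -73 + 7(pb + 11) = 4 + 7pb. Setting this equal to demand: 752 - 4pb = 4 + 7pb, so pb = 68.
Sellers receive ps = 68 + 11 = 79; q' = 752 − 4·68 = 480.
Buyers' price falls by p* − pb = 75 − 68 = 7; sellers' price rises by ps − p* = 79 − 75 = 4.
So producers capture 4/11 = 4/11 of each unit of subsidy.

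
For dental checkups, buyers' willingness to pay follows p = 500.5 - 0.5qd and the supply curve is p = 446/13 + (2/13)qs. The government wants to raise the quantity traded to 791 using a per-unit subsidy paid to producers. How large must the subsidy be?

Required subsidy s = 51 per unit

At q = 791, from the demand curve buyers pay pb = 500.5 − 0.5·791 = 105; from the supply curve sellers need ps = 446/13 + (2/13)·791 = 156.
The subsidy must fill the gap: s = ps − pb = 156 − 105 = 51.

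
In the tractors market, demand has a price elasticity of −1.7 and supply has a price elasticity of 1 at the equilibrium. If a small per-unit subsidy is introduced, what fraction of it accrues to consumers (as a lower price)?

For a small subsidy around the equilibrium, the benefit split depends on the relative slopes, which at a point are proportional to the elasticities.
Buyer share = εs/(εs + |εd|) = 1/(1 + 1.7) = 10/27; seller share = |εd|/(εs + |εd|) = 17/27.

Consumer share = 10/27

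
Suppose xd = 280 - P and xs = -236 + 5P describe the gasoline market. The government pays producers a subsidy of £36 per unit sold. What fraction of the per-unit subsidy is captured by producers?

Producer share = 1/6

Pre-subsidy: 280 - P = -236 + 5P gives P* = 86, x* = 194.
With the subsidy, sellers receive Ps = Pb + 36 for each unit, where Pb is the price buyers pay.
Supply in terms of Pb becomes xs = -236 + 5(Pb + 36) = -56 + 5Pb. Setting this equal to demand: 280 - Pb = -56 + 5Pb, so Pb = 56.
Sellers receive Ps = 56 + 36 = 92; x' = 280 − 1·56 = 224.
Buyers' price falls by P* − Pb = 86 − 56 = 30; sellers' price rises by Ps − P* = 92 − 86 = 6.
So producers capture 6/36 = 1/6 of each unit of subsidy.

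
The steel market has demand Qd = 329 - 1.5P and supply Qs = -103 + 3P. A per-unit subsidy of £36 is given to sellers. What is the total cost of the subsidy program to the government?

Pre-subsidy: 329 - 1.5P = -103 + 3P gives P* = 96, Q* = 185.
With the subsidy, sellers receive Ps = Pb + 36 for each unit, where Pb is the price buyers pay.
Supply in terms of Pb becomes Qs = -103 + 3(Pb + 36) = 5 + 3Pb. Setting this equal to demand: 329 - 1.5Pb = 5 + 3Pb, so Pb = 72.
Sellers receive Ps = 72 + 36 = 108; Q' = 329 − 1.5·72 = 221.
Government outlay = subsidy × quantity = 36 × 221 = 7956.

Government cost = £7956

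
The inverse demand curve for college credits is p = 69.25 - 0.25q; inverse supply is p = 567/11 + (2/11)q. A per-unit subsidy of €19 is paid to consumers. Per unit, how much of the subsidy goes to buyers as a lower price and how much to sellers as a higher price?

Buyers gain €11 per unit; sellers gain €8 per unit

Pre-subsidy: 69.25 - 0.25q = 567/11 + (2/11)q gives q* = 41 and p* = 59.
With the rebate, buyers effectively pay pb = ps − 19, where ps is the price sellers receive.
On the curves, pb = 69.25 - 0.25q and ps = 567/11 + (2/11)q; the wedge ps − pb = 19 gives 567/11 + (2/11)q − (69.25 - 0.25q) = 19, so q' = 85.
Then pb = 69.25 − 0.25·85 = 48 and ps = 567/11 + (2/11)·85 = 67.
Buyers' price falls by p* − pb = 59 − 48 = 11; sellers' price rises by ps − p* = 67 − 59 = 8.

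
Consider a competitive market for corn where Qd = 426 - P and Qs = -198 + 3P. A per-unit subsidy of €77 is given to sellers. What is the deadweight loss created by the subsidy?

Pre-subsidy: 426 - P = -198 + 3P gives P* = 156, Q* = 270.
With the subsidy, sellers receive Ps = Pb + 77 for each unit, where Pb is the price buyers pay.
Supply in terms of Pb becomes Qs = -198 + 3(Pb + 77) = 33 + 3Pb. Setting this equal to demand: 426 - Pb = 33 + 3Pb, so Pb = 98.25.
Sellers receive Ps = 98.25 + 77 = 175.25; Q' = 426 − 1·98.25 = 327.75.
The subsidy expands output by 327.75 − 270 = 57.75 past the efficient level; on those units the gap between marginal cost and willingness to pay runs from 0 up to 77.
DWL = ½ × 77 × 57.75 = 2223.375.

Deadweight loss = €2223.375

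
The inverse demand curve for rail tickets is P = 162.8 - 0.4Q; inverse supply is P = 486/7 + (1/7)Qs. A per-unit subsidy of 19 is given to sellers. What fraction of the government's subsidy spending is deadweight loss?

Pre-subsidy: 162.8 - 0.4Q = 486/7 + (1/7)Q gives Q* = 172 and P* = 94.
With the subsidy, sellers receive Ps = Pb + 19 for each unit, where Pb is the price buyers pay.
On the curves, Pb = 162.8 - 0.4Q and Ps = 486/7 + (1/7)Q; the wedge Ps − Pb = 19 gives 486/7 + (1/7)Q − (162.8 - 0.4Q) = 19, so Q' = 207.
Then Pb = 162.8 − 0.4·207 = 80 and Ps = 486/7 + (1/7)·207 = 99.
ΔCS = ½(172 + 207)(94 − 80) = 2653; ΔPS = ½(172 + 207)(99 − 94) = 947.5.
Government spending = 19 × 207 = 3933.
DWL = ½ × 19 × (207 − 172) = 332.5; fraction = 332.5 / 3933 = 35/414.

DWL / government spending = 35/414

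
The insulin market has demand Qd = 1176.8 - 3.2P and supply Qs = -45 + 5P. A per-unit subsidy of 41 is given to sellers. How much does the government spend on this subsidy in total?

Government cost = 31980

Pre-subsidy: 1176.8 - 3.2P = -45 + 5P gives P* = 149, Q* = 700.
With the subsidy, sellers receive Ps = Pb + 41 for each unit, where Pb is the price buyers pay.
Supply in terms of Pb becomes Qs = -45 + 5(Pb + 41) = 160 + 5Pb. Setting this equal to demand: 1176.8 - 3.2Pb = 160 + 5Pb, so Pb = 124.
Sellers receive Ps = 124 + 41 = 165; Q' = 1176.8 − 3.2·124 = 780.
Government outlay = subsidy × quantity = 41 × 780 = 31980.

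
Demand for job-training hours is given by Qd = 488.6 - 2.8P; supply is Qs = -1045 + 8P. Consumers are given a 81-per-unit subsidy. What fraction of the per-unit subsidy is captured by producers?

Producer share = 7/27

Pre-subsidy: 488.6 - 2.8P = -1045 + 8P gives P* = 142, Q* = 91.
With the rebate, buyers effectively pay Pb = Ps − 81, where Ps is the price sellers receive.
Demand in terms of Ps becomes Qd = 488.6 − 2.8(Ps − 81) = 715.4 - 2.8Ps. Setting this equal to supply: 715.4 - 2.8Ps = -1045 + 8Ps, so Ps = 163.
Buyers pay Pb = 163 − 81 = 82; Q' = -1045 + 8·163 = 259.
Buyers' price falls by P* − Pb = 142 − 82 = 60; sellers' price rises by Ps − P* = 163 − 142 = 21.
So producers capture 21/81 = 7/27 of each unit of subsidy.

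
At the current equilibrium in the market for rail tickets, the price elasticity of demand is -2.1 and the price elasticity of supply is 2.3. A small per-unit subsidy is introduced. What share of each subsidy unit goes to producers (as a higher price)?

For a small subsidy around the equilibrium, the benefit split depends on the relative slopes, which at a point are proportional to the elasticities.
Buyer share = εs/(εs + |εd|) = 2.3/(2.3 + 2.1) = 23/44; seller share = |εd|/(εs + |εd|) = 21/44.
So producers capture 21/44 of the subsidy.

Producer share = 21/44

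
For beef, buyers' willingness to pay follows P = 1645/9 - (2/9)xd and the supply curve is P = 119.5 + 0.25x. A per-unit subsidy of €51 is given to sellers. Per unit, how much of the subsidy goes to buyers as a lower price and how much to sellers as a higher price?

Pre-subsidy: 1645/9 - (2/9)x = 119.5 + 0.25x gives x* = 134 and P* = 153.
With the subsidy, sellers receive Ps = Pb + 51 for each unit, where Pb is the price buyers pay.
On the curves, Pb = 1645/9 - (2/9)x and Ps = 119.5 + 0.25x; the wedge Ps − Pb = 51 gives 119.5 + 0.25x − (1645/9 - (2/9)x) = 51, so x' = 242.
Then Pb = 1645/9 − (2/9)·242 = 129 and Ps = 119.5 + 0.25·242 = 180.
Buyers' price falls by P* − Pb = 153 − 129 = 24; sellers' price rises by Ps − P* = 180 − 153 = 27.

Buyers gain €24 per unit; sellers gain €27 per unit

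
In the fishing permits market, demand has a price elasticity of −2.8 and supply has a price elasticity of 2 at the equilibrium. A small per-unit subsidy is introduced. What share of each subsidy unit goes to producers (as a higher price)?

For a small subsidy around the equilibrium, the benefit split depends on the relative slopes, which at a point are proportional to the elasticities.
Buyer share = εs/(εs + |εd|) = 2/(2 + 2.8) = 5/12; seller share = |εd|/(εs + |εd|) = 7/12.
So producers capture 7/12 of the subsidy.

Producer share = 7/12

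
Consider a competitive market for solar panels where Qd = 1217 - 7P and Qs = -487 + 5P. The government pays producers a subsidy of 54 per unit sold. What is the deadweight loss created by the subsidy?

Deadweight loss = 4252.5

Pre-subsidy: 1217 - 7P = -487 + 5P gives P* = 142, Q* = 223.
With the subsidy, sellers receive Ps = Pb + 54 for each unit, where Pb is the price buyers pay.
Supply in terms of Pb becomes Qs = -487 + 5(Pb + 54) = -217 + 5Pb. Setting this equal to demand: 1217 - 7Pb = -217 + 5Pb, so Pb = 119.5.
Sellers receive Ps = 119.5 + 54 = 173.5; Q' = 1217 − 7·119.5 = 380.5.
The subsidy expands output by 380.5 − 223 = 157.5 past the efficient level; on those units the gap between marginal cost and willingness to pay runs from 0 up to 54.
DWL = ½ × 54 × 157.5 = 4252.5.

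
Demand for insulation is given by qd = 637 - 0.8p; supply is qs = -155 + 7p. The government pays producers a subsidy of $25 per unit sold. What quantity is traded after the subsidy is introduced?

Pre-subsidy: 637 - 0.8p = -155 + 7p gives p* = 1320/13, q* = 7225/13.
With the subsidy, sellers receive ps = pb + 25 for each unit, where pb is the price buyers pay.
Supply in terms of pb becomes qs = -155 + 7(pb + 25) = 20 + 7pb. Setting this equal to demand: 637 - 0.8pb = 20 + 7pb, so pb = 3085/39.
Sellers receive ps = 3085/39 + 25 = 4060/39; q' = 637 − 0.8·(3085/39) = 22375/39.

q' = 22375/39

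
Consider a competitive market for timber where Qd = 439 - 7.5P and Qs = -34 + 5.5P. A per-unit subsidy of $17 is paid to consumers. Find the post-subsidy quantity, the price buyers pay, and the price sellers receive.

Pre-subsidy: 439 - 7.5P = -34 + 5.5P gives P* = 473/13, Q* = 4319/26.
With the rebate, buyers effectively pay Pb = Ps − 17, where Ps is the price sellers receive.
Demand in terms of Ps becomes Qd = 439 − 7.5(Ps − 17) = 566.5 - 7.5Ps. Setting this equal to supply: 566.5 - 7.5Ps = -34 + 5.5Ps, so Ps = 1201/26.
Buyers pay Pb = 1201/26 − 17 = 759/26; Q' = -34 + 5.5·(1201/26) = 11443/52.

Q' = 11443/52; buyers pay 759/26; sellers receive 1201/26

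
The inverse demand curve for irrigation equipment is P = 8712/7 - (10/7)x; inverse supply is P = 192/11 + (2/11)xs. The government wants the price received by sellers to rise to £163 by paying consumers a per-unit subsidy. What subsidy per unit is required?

Required subsidy s = £62 per unit

At a seller price of 163, quantity supplied is -96 + 5.5·163 = 800.5.
Buyers absorb 800.5 only when they pay Pb = 8712/7 − (10/7)·800.5 = 101.
s = Ps − Pb = 163 − 101 = 62.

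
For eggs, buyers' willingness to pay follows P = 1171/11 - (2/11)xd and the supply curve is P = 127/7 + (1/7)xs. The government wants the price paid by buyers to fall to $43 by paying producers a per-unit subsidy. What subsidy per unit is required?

At a buyer price of 43, quantity demanded is 585.5 − 5.5·43 = 349.
Sellers supply 349 only when they receive Ps = 127/7 + (1/7)·349 = 68.
s = Ps − Pb = 68 − 43 = 25.

Required subsidy s = $25 per unit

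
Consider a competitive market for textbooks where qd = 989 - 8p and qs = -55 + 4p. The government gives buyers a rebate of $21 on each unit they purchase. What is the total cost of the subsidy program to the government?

Government cost = $7329

Pre-subsidy: 989 - 8p = -55 + 4p gives p* = 87, q* = 293.
With the rebate, buyers effectively pay pb = ps − 21, where ps is the price sellers receive.
Demand in terms of ps becomes qd = 989 − 8(ps − 21) = 1157 - 8ps. Setting this equal to supply: 1157 - 8ps = -55 + 4ps, so ps = 101.
Buyers pay pb = 101 − 21 = 80; q' = -55 + 4·101 = 349.
Government outlay = subsidy × quantity = 21 × 349 = 7329.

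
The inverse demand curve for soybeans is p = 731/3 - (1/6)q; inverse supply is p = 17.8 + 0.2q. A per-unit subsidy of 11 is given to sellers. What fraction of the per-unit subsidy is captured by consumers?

Pre-subsidy: 731/3 - (1/6)q = 17.8 + 0.2q gives q* = 616 and p* = 141.
With the subsidy, sellers receive ps = pb + 11 for each unit, where pb is the price buyers pay.
On the curves, pb = 731/3 - (1/6)q and ps = 17.8 + 0.2q; the wedge ps − pb = 11 gives 17.8 + 0.2q − (731/3 - (1/6)q) = 11, so q' = 646.
Then pb = 731/3 − (1/6)·646 = 136 and ps = 17.8 + 0.2·646 = 147.
Buyers' price falls by p* − pb = 141 − 136 = 5; sellers' price rises by ps − p* = 147 − 141 = 6.
So consumers capture 5/11 = 5/11 of each unit of subsidy.

Consumer share = 5/11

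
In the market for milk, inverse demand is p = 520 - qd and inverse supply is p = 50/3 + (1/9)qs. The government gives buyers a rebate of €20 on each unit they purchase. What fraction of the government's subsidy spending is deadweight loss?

Pre-subsidy: 520 - q = 50/3 + (1/9)q gives q* = 453 and p* = 67.
With the rebate, buyers effectively pay pb = ps − 20, where ps is the price sellers receive.
On the curves, pb = 520 - q and ps = 50/3 + (1/9)q; the wedge ps − pb = 20 gives 50/3 + (1/9)q − (520 - q) = 20, so q' = 471.
Then pb = 520 − 1·471 = 49 and ps = 50/3 + (1/9)·471 = 69.
ΔCS = ½(453 + 471)(67 − 49) = 8316; ΔPS = ½(453 + 471)(69 − 67) = 924.
Government spending = 20 × 471 = 9420.
DWL = ½ × 20 × (471 − 453) = 180; fraction = 180 / 9420 = 3/157.

DWL / government spending = 3/157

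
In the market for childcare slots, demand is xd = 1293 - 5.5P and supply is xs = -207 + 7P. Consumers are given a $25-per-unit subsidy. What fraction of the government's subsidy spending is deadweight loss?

DWL / government spending = 77/1420

Pre-subsidy: 1293 - 5.5P = -207 + 7P gives P* = 120, x* = 633.
With the rebate, buyers effectively pay Pb = Ps − 25, where Ps is the price sellers receive.
Demand in terms of Ps becomes xd = 1293 − 5.5(Ps − 25) = 1430.5 - 5.5Ps. Setting this equal to supply: 1430.5 - 5.5Ps = -207 + 7Ps, so Ps = 131.
Buyers pay Pb = 131 − 25 = 106; x' = -207 + 7·131 = 710.
ΔCS = ½(633 + 710)(120 − 106) = 9401; ΔPS = ½(633 + 710)(131 − 120) = 7386.5.
Government spending = 25 × 710 = 17750.
DWL = ½ × 25 × (710 − 633) = 962.5; fraction = 962.5 / 17750 = 77/1420.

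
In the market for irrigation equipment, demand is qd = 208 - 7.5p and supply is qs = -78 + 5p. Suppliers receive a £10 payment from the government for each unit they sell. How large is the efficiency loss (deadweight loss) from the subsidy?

Deadweight loss = £150

Pre-subsidy: 208 - 7.5p = -78 + 5p gives p* = 22.88, q* = 36.4.
With the subsidy, sellers receive ps = pb + 10 for each unit, where pb is the price buyers pay.
Supply in terms of pb becomes qs = -78 + 5(pb + 10) = -28 + 5pb. Setting this equal to demand: 208 - 7.5pb = -28 + 5pb, so pb = 18.88.
Sellers receive ps = 18.88 + 10 = 28.88; q' = 208 − 7.5·18.88 = 66.4.
The subsidy expands output by 66.4 − 36.4 = 30 past the efficient level; on those units the gap between marginal cost and willingness to pay runs from 0 up to 10.
DWL = ½ × 10 × 30 = 150.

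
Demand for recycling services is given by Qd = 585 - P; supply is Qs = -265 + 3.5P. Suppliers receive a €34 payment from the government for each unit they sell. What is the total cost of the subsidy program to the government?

Government cost = 129302/9

Pre-subsidy: 585 - P = -265 + 3.5P gives P* = 1700/9, Q* = 3565/9.
With the subsidy, sellers receive Ps = Pb + 34 for each unit, where Pb is the price buyers pay.
Supply in terms of Pb becomes Qs = -265 + 3.5(Pb + 34) = -146 + 3.5Pb. Setting this equal to demand: 585 - Pb = -146 + 3.5Pb, so Pb = 1462/9.
Sellers receive Ps = 1462/9 + 34 = 1768/9; Q' = 585 − 1·(1462/9) = 3803/9.
Government outlay = subsidy × quantity = 34 × 3803/9 = 129302/9.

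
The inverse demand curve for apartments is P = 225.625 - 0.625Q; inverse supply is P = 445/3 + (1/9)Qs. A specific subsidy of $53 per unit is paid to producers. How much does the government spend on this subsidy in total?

Pre-subsidy: 225.625 - 0.625Q = 445/3 + (1/9)Q gives Q* = 105 and P* = 160.
With the subsidy, sellers receive Ps = Pb + 53 for each unit, where Pb is the price buyers pay.
On the curves, Pb = 225.625 - 0.625Q and Ps = 445/3 + (1/9)Q; the wedge Ps − Pb = 53 gives 445/3 + (1/9)Q − (225.625 - 0.625Q) = 53, so Q' = 177.
Then Pb = 225.625 − 0.625·177 = 115 and Ps = 445/3 + (1/9)·177 = 168.
Government outlay = subsidy × quantity = 53 × 177 = 9381.

Government cost = $9381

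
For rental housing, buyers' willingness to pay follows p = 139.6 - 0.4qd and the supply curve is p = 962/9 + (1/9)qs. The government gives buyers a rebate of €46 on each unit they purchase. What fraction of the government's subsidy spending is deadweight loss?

DWL / government spending = 45/154

Pre-subsidy: 139.6 - 0.4q = 962/9 + (1/9)q gives q* = 64 and p* = 114.
With the rebate, buyers effectively pay pb = ps − 46, where ps is the price sellers receive.
On the curves, pb = 139.6 - 0.4q and ps = 962/9 + (1/9)q; the wedge ps − pb = 46 gives 962/9 + (1/9)q − (139.6 - 0.4q) = 46, so q' = 154.
Then pb = 139.6 − 0.4·154 = 78 and ps = 962/9 + (1/9)·154 = 124.
ΔCS = ½(64 + 154)(114 − 78) = 3924; ΔPS = ½(64 + 154)(124 − 114) = 1090.
Government spending = 46 × 154 = 7084.
DWL = ½ × 46 × (154 − 64) = 2070; fraction = 2070 / 7084 = 45/154.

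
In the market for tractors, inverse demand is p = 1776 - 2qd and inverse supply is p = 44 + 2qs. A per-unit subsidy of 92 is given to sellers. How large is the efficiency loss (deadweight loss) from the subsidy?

Deadweight loss = 1058

Pre-subsidy: 1776 - 2q = 44 + 2q gives q* = 433 and p* = 910.
With the subsidy, sellers receive ps = pb + 92 for each unit, where pb is the price buyers pay.
On the curves, pb = 1776 - 2q and ps = 44 + 2q; the wedge ps − pb = 92 gives 44 + 2q − (1776 - 2q) = 92, so q' = 456.
Then pb = 1776 − 2·456 = 864 and ps = 44 + 2·456 = 956.
The subsidy expands output by 456 − 433 = 23 past the efficient level; on those units the gap between marginal cost and willingness to pay runs from 0 up to 92.
DWL = ½ × 92 × 23 = 1058.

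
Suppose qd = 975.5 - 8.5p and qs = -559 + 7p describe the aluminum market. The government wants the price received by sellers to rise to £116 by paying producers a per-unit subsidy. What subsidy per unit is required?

Required subsidy s = £31 per unit

At a seller price of 116, quantity supplied is -559 + 7·116 = 253.
Buyers absorb 253 only when they pay pb with 975.5 − 8.5·pb = 253, i.e. pb = 85.
s = ps − pb = 116 − 85 = 31.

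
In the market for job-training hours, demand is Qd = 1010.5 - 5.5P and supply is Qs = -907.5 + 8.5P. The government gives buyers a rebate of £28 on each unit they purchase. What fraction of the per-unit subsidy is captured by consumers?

Pre-subsidy: 1010.5 - 5.5P = -907.5 + 8.5P gives P* = 137, Q* = 257.
With the rebate, buyers effectively pay Pb = Ps − 28, where Ps is the price sellers receive.
Demand in terms of Ps becomes Qd = 1010.5 − 5.5(Ps − 28) = 1164.5 - 5.5Ps. Setting this equal to supply: 1164.5 - 5.5Ps = -907.5 + 8.5Ps, so Ps = 148.
Buyers pay Pb = 148 − 28 = 120; Q' = -907.5 + 8.5·148 = 350.5.
Buyers' price falls by P* − Pb = 137 − 120 = 17; sellers' price rises by Ps − P* = 148 − 137 = 11.
So consumers capture 17/28 = 17/28 of each unit of subsidy.

Consumer share = 17/28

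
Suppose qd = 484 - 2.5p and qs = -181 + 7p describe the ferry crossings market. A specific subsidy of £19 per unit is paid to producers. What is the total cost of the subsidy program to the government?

Government cost = £6536

Pre-subsidy: 484 - 2.5p = -181 + 7p gives p* = 70, q* = 309.
With the subsidy, sellers receive ps = pb + 19 for each unit, where pb is the price buyers pay.
Supply in terms of pb becomes qs = -181 + 7(pb + 19) = -48 + 7pb. Setting this equal to demand: 484 - 2.5pb = -48 + 7pb, so pb = 56.
Sellers receive ps = 56 + 19 = 75; q' = 484 − 2.5·56 = 344.
Government outlay = subsidy × quantity = 19 × 344 = 6536.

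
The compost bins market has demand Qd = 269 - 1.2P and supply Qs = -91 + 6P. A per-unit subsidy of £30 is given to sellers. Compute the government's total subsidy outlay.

Pre-subsidy: 269 - 1.2P = -91 + 6P gives P* = 50, Q* = 209.
With the subsidy, sellers receive Ps = Pb + 30 for each unit, where Pb is the price buyers pay.
Supply in terms of Pb becomes Qs = -91 + 6(Pb + 30) = 89 + 6Pb. Setting this equal to demand: 269 - 1.2Pb = 89 + 6Pb, so Pb = 25.
Sellers receive Ps = 25 + 30 = 55; Q' = 269 − 1.2·25 = 239.
Government outlay = subsidy × quantity = 30 × 239 = 7170.

Government cost = £7170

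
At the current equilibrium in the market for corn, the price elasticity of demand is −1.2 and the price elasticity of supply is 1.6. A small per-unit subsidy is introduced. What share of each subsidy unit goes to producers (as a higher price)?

Producer share = 3/7

For a small subsidy around the equilibrium, the benefit split depends on the relative slopes, which at a point are proportional to the elasticities.
Buyer share = εs/(εs + |εd|) = 1.6/(1.6 + 1.2) = 4/7; seller share = |εd|/(εs + |εd|) = 3/7.
So producers capture 3/7 of the subsidy.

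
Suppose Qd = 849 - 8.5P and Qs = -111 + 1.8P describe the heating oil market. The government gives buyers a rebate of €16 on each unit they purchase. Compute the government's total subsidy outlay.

Government cost = 132720/103

Pre-subsidy: 849 - 8.5P = -111 + 1.8P gives P* = 9600/103, Q* = 5847/103.
With the rebate, buyers effectively pay Pb = Ps − 16, where Ps is the price sellers receive.
Demand in terms of Ps becomes Qd = 849 − 8.5(Ps − 16) = 985 - 8.5Ps. Setting this equal to supply: 985 - 8.5Ps = -111 + 1.8Ps, so Ps = 10960/103.
Buyers pay Pb = 10960/103 − 16 = 9312/103; Q' = -111 + 1.8·(10960/103) = 8295/103.
Government outlay = subsidy × quantity = 16 × 8295/103 = 132720/103.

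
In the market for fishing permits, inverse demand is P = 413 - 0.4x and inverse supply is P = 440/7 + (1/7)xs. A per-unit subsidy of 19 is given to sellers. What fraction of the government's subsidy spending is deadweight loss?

Pre-subsidy: 413 - 0.4x = 440/7 + (1/7)x gives x* = 645 and P* = 155.
With the subsidy, sellers receive Ps = Pb + 19 for each unit, where Pb is the price buyers pay.
On the curves, Pb = 413 - 0.4x and Ps = 440/7 + (1/7)x; the wedge Ps − Pb = 19 gives 440/7 + (1/7)x − (413 - 0.4x) = 19, so x' = 680.
Then Pb = 413 − 0.4·680 = 141 and Ps = 440/7 + (1/7)·680 = 160.
ΔCS = ½(645 + 680)(155 − 141) = 9275; ΔPS = ½(645 + 680)(160 − 155) = 3312.5.
Government spending = 19 × 680 = 12920.
DWL = ½ × 19 × (680 − 645) = 332.5; fraction = 332.5 / 12920 = 7/272.

DWL / government spending = 7/272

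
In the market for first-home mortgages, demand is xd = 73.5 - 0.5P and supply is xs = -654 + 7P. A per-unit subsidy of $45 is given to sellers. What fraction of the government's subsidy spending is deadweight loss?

Pre-subsidy: 73.5 - 0.5P = -654 + 7P gives P* = 97, x* = 25.
With the subsidy, sellers receive Ps = Pb + 45 for each unit, where Pb is the price buyers pay.
Supply in terms of Pb becomes xs = -654 + 7(Pb + 45) = -339 + 7Pb. Setting this equal to demand: 73.5 - 0.5Pb = -339 + 7Pb, so Pb = 55.
Sellers receive Ps = 55 + 45 = 100; x' = 73.5 − 0.5·55 = 46.
ΔCS = ½(25 + 46)(97 − 55) = 1491; ΔPS = ½(25 + 46)(100 − 97) = 106.5.
Government spending = 45 × 46 = 2070.
DWL = ½ × 45 × (46 − 25) = 472.5; fraction = 472.5 / 2070 = 21/92.

DWL / government spending = 21/92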